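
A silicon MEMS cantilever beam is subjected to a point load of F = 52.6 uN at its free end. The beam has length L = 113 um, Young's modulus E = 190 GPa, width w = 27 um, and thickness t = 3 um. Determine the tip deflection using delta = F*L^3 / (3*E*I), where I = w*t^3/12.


Step 1: Calculate the second moment of area.
I = w * t^3 / 12 = 27 * 3^3 / 12 = 60.75 um^4
Step 2: Convert E to consistent units (1 GPa = 1000 uN/um^2).
E = 190 GPa = 190000 uN/um^2
Step 3: Calculate tip deflection.
delta = F * L^3 / (3 * E * I)
delta = 52.6 * 113^3 / (3 * 190000 * 60.75)
delta = 2.1918 um


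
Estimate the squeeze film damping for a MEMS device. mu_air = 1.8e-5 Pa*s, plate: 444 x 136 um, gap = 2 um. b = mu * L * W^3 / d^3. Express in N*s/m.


Step 1: Convert to SI.
L = 444e-6 m, W = 136e-6 m, d = 2e-6 m
Step 2: W^3 = (136e-6)^3 = 2.52e-12 m^3
Step 3: d^3 = (2e-6)^3 = 8.00e-18 m^3
Step 4: b = 1.8e-5 * 444e-6 * 2.52e-12 / 8.00e-18
b = 2.51e-03 N*s/m


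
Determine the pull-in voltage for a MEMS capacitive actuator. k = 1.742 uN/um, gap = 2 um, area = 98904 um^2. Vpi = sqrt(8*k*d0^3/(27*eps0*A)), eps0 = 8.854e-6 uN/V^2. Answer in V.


Step 1: Compute numerator: 8 * k * d0^3 = 8 * 1.742 * 2^3 = 111.488
Step 2: Compute denominator: 27 * eps0 * A = 27 * 8.854e-6 * 98904 = 23.643792
Step 3: Vpi = sqrt(111.488 / 23.643792)
Vpi = 2.17 V


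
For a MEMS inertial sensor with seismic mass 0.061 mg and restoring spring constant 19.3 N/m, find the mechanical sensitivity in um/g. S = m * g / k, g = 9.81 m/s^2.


Step 1: Convert mass: m = 0.061 mg = 6.10e-08 kg
Step 2: S = m * g / k = 6.10e-08 * 9.81 / 19.3
Step 3: S = 3.10e-08 m/g
Step 4: Convert to um/g: S = 0.031 um/g


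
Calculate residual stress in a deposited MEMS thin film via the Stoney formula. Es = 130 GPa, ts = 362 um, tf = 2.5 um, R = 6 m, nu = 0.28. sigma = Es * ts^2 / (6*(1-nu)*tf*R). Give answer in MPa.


Step 1: Compute numerator: Es * ts^2 = 130 * 362^2 = 17035720 (GPa*um^2)
Step 2: Compute denominator (R in um): 6*(1-nu)*tf*R = 6*0.72*2.5*6e6 = 64800000.0 (um^2)
Step 3: sigma (GPa) = 17035720 / 64800000.0 = 2.62897e-01 GPa
Step 4: Convert to MPa (x1000): sigma = 262.9 MPa


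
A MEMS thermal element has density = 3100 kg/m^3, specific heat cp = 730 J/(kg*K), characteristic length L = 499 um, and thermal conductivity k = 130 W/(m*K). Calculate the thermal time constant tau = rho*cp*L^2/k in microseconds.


Step 1: Convert L to m: L = 499e-6 m
Step 2: L^2 = (499e-6)^2 = 2.49001e-07 m^2
Step 3: tau = 3100 * 730 * 2.49001e-07 / 130 = 4.33453279e-03 s
Step 4: Convert to microseconds (multiply by 1e6).
tau = 4334.533 us


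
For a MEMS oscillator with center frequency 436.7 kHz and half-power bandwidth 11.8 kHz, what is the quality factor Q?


Step 1: Q = f0 / bandwidth
Step 2: Q = 436.7 / 11.8
Q = 37.0


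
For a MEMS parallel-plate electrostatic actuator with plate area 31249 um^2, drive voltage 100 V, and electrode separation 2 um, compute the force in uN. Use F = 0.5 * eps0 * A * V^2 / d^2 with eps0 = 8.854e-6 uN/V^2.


Step 1: Identify parameters.
eps0 = 8.854e-6 uN/V^2, A = 31249 um^2, V = 100 V, d = 2 um
Step 2: Compute V^2 = 100^2 = 10000
Step 3: Compute d^2 = 2^2 = 4
Step 4: F = 0.5 * 8.854e-6 * 31249 * 10000 / 4
F = 345.848 uN


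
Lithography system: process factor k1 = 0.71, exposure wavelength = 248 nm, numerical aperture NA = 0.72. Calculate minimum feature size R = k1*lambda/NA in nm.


Step 1: Identify values: k1 = 0.71, lambda = 248 nm, NA = 0.72
Step 2: R = k1 * lambda / NA
R = 0.71 * 248 / 0.72
R = 244.6 nm


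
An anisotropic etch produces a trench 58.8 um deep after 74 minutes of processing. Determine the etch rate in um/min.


Step 1: Etch rate = depth / time
Step 2: rate = 58.8 / 74
rate = 0.795 um/min


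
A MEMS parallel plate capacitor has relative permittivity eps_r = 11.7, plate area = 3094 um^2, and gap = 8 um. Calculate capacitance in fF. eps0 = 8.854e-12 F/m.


Step 1: Convert area to m^2: A = 3094e-12 m^2
Step 2: Convert gap to m: d = 8e-6 m
Step 3: C = eps0 * eps_r * A / d
C = 8.854e-12 * 11.7 * 3094e-12 / 8e-6
Step 4: Convert to fF (multiply by 1e15).
C = 40.06 fF


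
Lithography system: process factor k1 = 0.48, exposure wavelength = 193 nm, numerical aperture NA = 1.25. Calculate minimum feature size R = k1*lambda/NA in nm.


Step 1: Identify values: k1 = 0.48, lambda = 193 nm, NA = 1.25
Step 2: R = k1 * lambda / NA
R = 0.48 * 193 / 1.25
R = 74.1 nm


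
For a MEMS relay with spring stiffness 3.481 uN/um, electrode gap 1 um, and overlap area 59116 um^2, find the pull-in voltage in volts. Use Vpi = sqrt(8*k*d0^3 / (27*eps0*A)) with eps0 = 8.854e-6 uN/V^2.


Step 1: Compute numerator: 8 * k * d0^3 = 8 * 3.481 * 1^3 = 27.848
Step 2: Compute denominator: 27 * eps0 * A = 27 * 8.854e-6 * 59116 = 14.132153
Step 3: Vpi = sqrt(27.848 / 14.132153)
Vpi = 1.4 V


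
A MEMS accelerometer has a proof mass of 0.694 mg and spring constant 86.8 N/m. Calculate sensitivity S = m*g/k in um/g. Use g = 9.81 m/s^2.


Step 1: Convert mass: m = 0.694 mg = 6.94e-07 kg
Step 2: S = m * g / k = 6.94e-07 * 9.81 / 86.8
Step 3: S = 7.84e-08 m/g
Step 4: Convert to um/g: S = 0.078 um/g


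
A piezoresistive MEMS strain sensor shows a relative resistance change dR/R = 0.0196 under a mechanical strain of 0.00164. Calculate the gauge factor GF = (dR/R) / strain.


Step 1: Identify values.
dR/R = 0.0196, strain = 0.00164
Step 2: GF = (dR/R) / strain = 0.0196 / 0.00164
GF = 12.0


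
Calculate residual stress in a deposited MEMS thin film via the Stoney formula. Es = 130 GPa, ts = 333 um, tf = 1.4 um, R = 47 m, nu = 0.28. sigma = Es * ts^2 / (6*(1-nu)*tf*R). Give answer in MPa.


Step 1: Compute numerator: Es * ts^2 = 130 * 333^2 = 14415570 (GPa*um^2)
Step 2: Compute denominator (R in um): 6*(1-nu)*tf*R = 6*0.72*1.4*47e6 = 284256000.0 (um^2)
Step 3: sigma (GPa) = 14415570 / 284256000.0 = 5.0713e-02 GPa
Step 4: Convert to MPa (x1000): sigma = 50.7 MPa


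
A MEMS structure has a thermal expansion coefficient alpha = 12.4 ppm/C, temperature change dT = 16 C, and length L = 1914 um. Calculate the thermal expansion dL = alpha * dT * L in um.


Step 1: Convert CTE: alpha = 12.4 ppm/C = 12.4e-6 /C
Step 2: dL = 12.4e-6 * 16 * 1914
dL = 0.3797 um


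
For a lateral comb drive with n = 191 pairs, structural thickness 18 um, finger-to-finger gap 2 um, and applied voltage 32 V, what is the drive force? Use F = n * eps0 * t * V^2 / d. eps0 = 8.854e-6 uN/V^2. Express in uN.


Step 1: Parameters: n=191, eps0=8.854e-6 uN/V^2, t=18 um, V=32 V, d=2 um
Step 2: V^2 = 1024
Step 3: F = 191 * 8.854e-6 * 18 * 1024 / 2
F = 15.585 uN


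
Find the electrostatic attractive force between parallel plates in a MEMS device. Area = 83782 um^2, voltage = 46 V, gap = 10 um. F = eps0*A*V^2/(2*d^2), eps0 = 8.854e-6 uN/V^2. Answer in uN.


Step 1: Identify parameters.
eps0 = 8.854e-6 uN/V^2, A = 83782 um^2, V = 46 V, d = 10 um
Step 2: Compute V^2 = 46^2 = 2116
Step 3: Compute d^2 = 10^2 = 100
Step 4: F = 0.5 * 8.854e-6 * 83782 * 2116 / 100
F = 7.848 uN


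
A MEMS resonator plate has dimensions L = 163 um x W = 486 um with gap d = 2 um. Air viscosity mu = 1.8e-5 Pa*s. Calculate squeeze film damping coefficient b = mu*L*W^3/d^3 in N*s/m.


Step 1: Convert to SI.
L = 163e-6 m, W = 486e-6 m, d = 2e-6 m
Step 2: W^3 = (486e-6)^3 = 1.15e-10 m^3
Step 3: d^3 = (2e-6)^3 = 8.00e-18 m^3
Step 4: b = 1.8e-5 * 163e-6 * 1.15e-10 / 8.00e-18
b = 4.21e-02 N*s/m


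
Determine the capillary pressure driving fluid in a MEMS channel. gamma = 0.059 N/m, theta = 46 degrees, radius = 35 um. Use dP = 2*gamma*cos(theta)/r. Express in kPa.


Step 1: cos(46 deg) = 0.6947
Step 2: Convert r to m: r = 35e-6 m
Step 3: dP = 2 * 0.059 * 0.6947 / 35e-6 = 2342.1 Pa
Step 4: Convert Pa to kPa (divide by 1000).
dP = 2.34 kPa


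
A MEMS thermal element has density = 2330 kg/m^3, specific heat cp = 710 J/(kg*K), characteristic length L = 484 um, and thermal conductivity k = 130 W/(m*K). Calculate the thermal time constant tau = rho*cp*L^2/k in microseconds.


Step 1: Convert L to m: L = 484e-6 m
Step 2: L^2 = (484e-6)^2 = 2.34256e-07 m^2
Step 3: tau = 2330 * 710 * 2.34256e-07 / 130 = 2.9809977e-03 s
Step 4: Convert to microseconds (multiply by 1e6).
tau = 2980.998 us


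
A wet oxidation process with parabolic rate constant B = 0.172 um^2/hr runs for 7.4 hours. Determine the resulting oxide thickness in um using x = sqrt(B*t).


Step 1: Compute B*t = 0.172 * 7.4 = 1.2728
Step 2: x = sqrt(1.2728)
x = 1.128 um


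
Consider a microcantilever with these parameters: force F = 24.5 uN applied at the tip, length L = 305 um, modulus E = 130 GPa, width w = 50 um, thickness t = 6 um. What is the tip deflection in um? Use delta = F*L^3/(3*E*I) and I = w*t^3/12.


Step 1: Calculate the second moment of area.
I = w * t^3 / 12 = 50 * 6^3 / 12 = 900.0 um^4
Step 2: Convert E to consistent units (1 GPa = 1000 uN/um^2).
E = 130 GPa = 130000 uN/um^2
Step 3: Calculate tip deflection.
delta = F * L^3 / (3 * E * I)
delta = 24.5 * 305^3 / (3 * 130000 * 900.0)
delta = 1.9804 um


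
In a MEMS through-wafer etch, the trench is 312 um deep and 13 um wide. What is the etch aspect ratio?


Step 1: AR = depth / width
Step 2: AR = 312 / 13
AR = 24.0


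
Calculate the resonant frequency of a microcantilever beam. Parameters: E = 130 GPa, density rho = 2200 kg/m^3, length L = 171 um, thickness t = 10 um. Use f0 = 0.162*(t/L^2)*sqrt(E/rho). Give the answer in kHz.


Step 1: Convert units to SI.
t_SI = 10e-6 m, L_SI = 171e-6 m
Step 2: Calculate sqrt(E/rho).
sqrt(130e9 / 2200) = 7687.06 m/s
Step 3: Compute f0.
f0 = 0.162 * 10e-6 / (171e-6)^2 * 7687.06 = 425875.9 Hz = 425.88 kHz


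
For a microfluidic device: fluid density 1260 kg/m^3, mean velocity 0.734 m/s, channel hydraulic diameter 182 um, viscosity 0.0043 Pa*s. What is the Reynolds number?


Step 1: Convert Dh to meters: Dh = 182e-6 m
Step 2: Re = rho * v * Dh / mu
Re = 1260 * 0.734 * 182e-6 / 0.0043
Re = 39.144


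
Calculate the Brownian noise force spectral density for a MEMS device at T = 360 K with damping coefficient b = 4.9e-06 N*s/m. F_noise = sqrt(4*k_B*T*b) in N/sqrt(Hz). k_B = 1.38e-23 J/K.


Step 1: Compute 4 * k_B * T * b
= 4 * 1.38e-23 * 360 * 4.9e-06
= 9.7373e-26 N^2/Hz
Step 2: F_noise = sqrt(9.7373e-26)
F_noise = 3.12e-13 N/sqrt(Hz)


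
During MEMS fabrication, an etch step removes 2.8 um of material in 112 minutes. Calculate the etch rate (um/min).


Step 1: Etch rate = depth / time
Step 2: rate = 2.8 / 112
rate = 0.025 um/min


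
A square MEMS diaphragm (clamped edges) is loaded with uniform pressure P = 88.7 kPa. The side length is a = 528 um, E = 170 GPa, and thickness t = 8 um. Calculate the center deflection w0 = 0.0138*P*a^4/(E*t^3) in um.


Step 1: Convert pressure to compatible units (E is in GPa, so P in GPa).
P = 88.7 kPa = 88.7e-6 GPa
Step 2: Compute numerator: 0.0138 * P * a^4.
a^4 = 528^4 = 77720518656
numerator = 0.0138 * 88.7e-6 * 77720518656 = 9.51346e+04
Step 3: Compute denominator: E * t^3 = 170 * 8^3 = 87040
Step 4: w0 = numerator / denominator = 9.51346e+04 / 87040 = 1.093 um


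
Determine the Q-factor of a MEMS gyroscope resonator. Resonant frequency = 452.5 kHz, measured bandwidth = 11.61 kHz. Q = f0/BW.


Step 1: Q = f0 / bandwidth
Step 2: Q = 452.5 / 11.61
Q = 39.0


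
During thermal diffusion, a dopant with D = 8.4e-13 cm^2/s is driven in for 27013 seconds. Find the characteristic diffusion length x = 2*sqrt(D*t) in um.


Step 1: Compute D*t = 8.4e-13 * 27013 = 2.269092e-08 cm^2
Step 2: sqrt(D*t) = 1.50635e-04 cm
Step 3: x = 2 * 1.50635e-04 cm = 3.0127e-04 cm
Step 4: Convert to um (1 cm = 1e4 um): x = 3.013 um


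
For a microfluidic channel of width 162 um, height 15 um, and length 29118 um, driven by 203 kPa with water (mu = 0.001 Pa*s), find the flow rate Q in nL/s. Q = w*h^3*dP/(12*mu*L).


Step 1: Convert all dimensions to SI (meters).
w = 162e-6 m, h = 15e-6 m, L = 29118e-6 m, dP = 203e3 Pa
Step 2: Q = w * h^3 * dP / (12 * mu * L)
Q = 162e-6 * (15e-6)^3 * 203e3 / (12 * 0.001 * 29118e-6) = 3.1764501e-10 m^3/s
Step 3: Convert Q from m^3/s to nL/s (1 m^3 = 1e12 nL, so multiply by 1e12).
Q = 317.645 nL/s


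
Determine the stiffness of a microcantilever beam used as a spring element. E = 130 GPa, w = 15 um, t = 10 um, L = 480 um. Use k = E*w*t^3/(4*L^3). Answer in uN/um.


Step 1: Convert E to consistent units (1 GPa = 1000 uN/um^2).
E = 130 GPa = 130000 uN/um^2
Step 2: Compute t^3 = 10^3 = 1000
Step 3: Compute L^3 = 480^3 = 110592000
Step 4: k = 130000 * 15 * 1000 / (4 * 110592000)
k = 4.4081 uN/um


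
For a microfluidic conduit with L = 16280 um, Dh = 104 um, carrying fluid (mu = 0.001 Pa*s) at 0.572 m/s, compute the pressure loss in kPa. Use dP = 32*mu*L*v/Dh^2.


Step 1: Convert to SI: L = 16280e-6 m, Dh = 104e-6 m
Step 2: dP = 32 * 0.001 * 16280e-6 * 0.572 / (104e-6)^2
Step 3: dP = 27550.77 Pa
Step 4: Convert to kPa: dP = 27.55 kPa


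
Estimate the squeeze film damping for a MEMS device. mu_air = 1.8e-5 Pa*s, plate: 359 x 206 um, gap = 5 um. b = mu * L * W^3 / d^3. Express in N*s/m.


Step 1: Convert to SI.
L = 359e-6 m, W = 206e-6 m, d = 5e-6 m
Step 2: W^3 = (206e-6)^3 = 8.74e-12 m^3
Step 3: d^3 = (5e-6)^3 = 1.25e-16 m^3
Step 4: b = 1.8e-5 * 359e-6 * 8.74e-12 / 1.25e-16
b = 4.52e-04 N*s/m


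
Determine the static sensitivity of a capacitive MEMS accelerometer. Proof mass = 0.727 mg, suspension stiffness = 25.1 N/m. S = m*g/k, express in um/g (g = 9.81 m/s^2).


Step 1: Convert mass: m = 0.727 mg = 7.27e-07 kg
Step 2: S = m * g / k = 7.27e-07 * 9.81 / 25.1
Step 3: S = 2.84e-07 m/g
Step 4: Convert to um/g: S = 0.284 um/g


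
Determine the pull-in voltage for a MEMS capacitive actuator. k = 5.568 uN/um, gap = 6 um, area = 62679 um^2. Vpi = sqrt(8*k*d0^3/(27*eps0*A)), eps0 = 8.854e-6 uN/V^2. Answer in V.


Step 1: Compute numerator: 8 * k * d0^3 = 8 * 5.568 * 6^3 = 9621.504
Step 2: Compute denominator: 27 * eps0 * A = 27 * 8.854e-6 * 62679 = 14.983916
Step 3: Vpi = sqrt(9621.504 / 14.983916)
Vpi = 25.34 V


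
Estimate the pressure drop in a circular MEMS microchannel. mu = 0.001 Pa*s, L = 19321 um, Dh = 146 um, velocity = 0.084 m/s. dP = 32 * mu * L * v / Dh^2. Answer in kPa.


Step 1: Convert to SI: L = 19321e-6 m, Dh = 146e-6 m
Step 2: dP = 32 * 0.001 * 19321e-6 * 0.084 / (146e-6)^2
Step 3: dP = 2436.43 Pa
Step 4: Convert to kPa: dP = 2.44 kPa


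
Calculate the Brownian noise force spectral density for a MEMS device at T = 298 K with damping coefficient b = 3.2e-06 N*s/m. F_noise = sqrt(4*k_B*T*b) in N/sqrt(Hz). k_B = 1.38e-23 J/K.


Step 1: Compute 4 * k_B * T * b
= 4 * 1.38e-23 * 298 * 3.2e-06
= 5.2639e-26 N^2/Hz
Step 2: F_noise = sqrt(5.2639e-26)
F_noise = 2.29e-13 N/sqrt(Hz)


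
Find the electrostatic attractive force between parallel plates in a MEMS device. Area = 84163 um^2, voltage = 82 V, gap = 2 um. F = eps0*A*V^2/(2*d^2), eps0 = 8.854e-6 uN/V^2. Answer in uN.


Step 1: Identify parameters.
eps0 = 8.854e-6 uN/V^2, A = 84163 um^2, V = 82 V, d = 2 um
Step 2: Compute V^2 = 82^2 = 6724
Step 3: Compute d^2 = 2^2 = 4
Step 4: F = 0.5 * 8.854e-6 * 84163 * 6724 / 4
F = 626.323 uN


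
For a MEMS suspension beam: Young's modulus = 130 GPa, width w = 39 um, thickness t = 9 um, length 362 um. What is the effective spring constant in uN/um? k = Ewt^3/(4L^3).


Step 1: Convert E to consistent units (1 GPa = 1000 uN/um^2).
E = 130 GPa = 130000 uN/um^2
Step 2: Compute t^3 = 9^3 = 729
Step 3: Compute L^3 = 362^3 = 47437928
Step 4: k = 130000 * 39 * 729 / (4 * 47437928)
k = 19.4782 uN/um


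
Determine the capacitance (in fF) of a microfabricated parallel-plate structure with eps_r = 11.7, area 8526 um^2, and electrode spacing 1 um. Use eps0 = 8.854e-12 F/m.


Step 1: Convert area to m^2: A = 8526e-12 m^2
Step 2: Convert gap to m: d = 1e-6 m
Step 3: C = eps0 * eps_r * A / d
C = 8.854e-12 * 11.7 * 8526e-12 / 1e-6
Step 4: Convert to fF (multiply by 1e15).
C = 883.22 fF


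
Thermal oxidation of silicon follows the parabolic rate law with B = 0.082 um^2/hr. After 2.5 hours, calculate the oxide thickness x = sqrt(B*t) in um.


Step 1: Compute B*t = 0.082 * 2.5 = 0.205
Step 2: x = sqrt(0.205)
x = 0.453 um


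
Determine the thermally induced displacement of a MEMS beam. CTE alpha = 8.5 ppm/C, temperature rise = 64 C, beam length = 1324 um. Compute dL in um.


Step 1: Convert CTE: alpha = 8.5 ppm/C = 8.5e-6 /C
Step 2: dL = 8.5e-6 * 64 * 1324
dL = 0.7203 um


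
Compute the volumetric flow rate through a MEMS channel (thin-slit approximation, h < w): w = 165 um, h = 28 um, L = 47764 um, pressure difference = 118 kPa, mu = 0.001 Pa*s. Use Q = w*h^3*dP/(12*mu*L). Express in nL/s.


Step 1: Convert all dimensions to SI (meters).
w = 165e-6 m, h = 28e-6 m, L = 47764e-6 m, dP = 118e3 Pa
Step 2: Q = w * h^3 * dP / (12 * mu * L)
Q = 165e-6 * (28e-6)^3 * 118e3 / (12 * 0.001 * 47764e-6) = 7.456896e-10 m^3/s
Step 3: Convert Q from m^3/s to nL/s (1 m^3 = 1e12 nL, so multiply by 1e12).
Q = 745.69 nL/s


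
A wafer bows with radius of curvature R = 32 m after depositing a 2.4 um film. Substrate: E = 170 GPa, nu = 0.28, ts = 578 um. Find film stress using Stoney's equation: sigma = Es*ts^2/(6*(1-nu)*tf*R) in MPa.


Step 1: Compute numerator: Es * ts^2 = 170 * 578^2 = 56794280 (GPa*um^2)
Step 2: Compute denominator (R in um): 6*(1-nu)*tf*R = 6*0.72*2.4*32e6 = 331776000.0 (um^2)
Step 3: sigma (GPa) = 56794280 / 331776000.0 = 1.71183e-01 GPa
Step 4: Convert to MPa (x1000): sigma = 171.2 MPa


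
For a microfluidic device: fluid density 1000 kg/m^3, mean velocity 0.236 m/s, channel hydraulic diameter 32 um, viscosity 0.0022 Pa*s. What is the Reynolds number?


Step 1: Convert Dh to meters: Dh = 32e-6 m
Step 2: Re = rho * v * Dh / mu
Re = 1000 * 0.236 * 32e-6 / 0.0022
Re = 3.433


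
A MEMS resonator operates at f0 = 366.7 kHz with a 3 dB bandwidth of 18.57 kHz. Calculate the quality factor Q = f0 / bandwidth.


Step 1: Q = f0 / bandwidth
Step 2: Q = 366.7 / 18.57
Q = 19.7


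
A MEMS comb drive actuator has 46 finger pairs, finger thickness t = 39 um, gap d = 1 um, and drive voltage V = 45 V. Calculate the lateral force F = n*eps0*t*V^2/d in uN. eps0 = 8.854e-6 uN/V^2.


Step 1: Parameters: n=46, eps0=8.854e-6 uN/V^2, t=39 um, V=45 V, d=1 um
Step 2: V^2 = 2025
Step 3: F = 46 * 8.854e-6 * 39 * 2025 / 1
F = 32.165 uN


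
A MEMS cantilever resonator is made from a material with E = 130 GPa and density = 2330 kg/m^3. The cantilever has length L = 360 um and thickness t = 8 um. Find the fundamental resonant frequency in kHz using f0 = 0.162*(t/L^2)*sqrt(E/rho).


Step 1: Convert units to SI.
t_SI = 8e-6 m, L_SI = 360e-6 m
Step 2: Calculate sqrt(E/rho).
sqrt(130e9 / 2330) = 7469.54 m/s
Step 3: Compute f0.
f0 = 0.162 * 8e-6 / (360e-6)^2 * 7469.54 = 74695.4 Hz = 74.7 kHz


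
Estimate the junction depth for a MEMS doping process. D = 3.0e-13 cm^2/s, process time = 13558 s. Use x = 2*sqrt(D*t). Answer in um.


Step 1: Compute D*t = 3.0e-13 * 13558 = 4.0674e-09 cm^2
Step 2: sqrt(D*t) = 6.37762e-05 cm
Step 3: x = 2 * 6.37762e-05 cm = 1.275524e-04 cm
Step 4: Convert to um (1 cm = 1e4 um): x = 1.276 um


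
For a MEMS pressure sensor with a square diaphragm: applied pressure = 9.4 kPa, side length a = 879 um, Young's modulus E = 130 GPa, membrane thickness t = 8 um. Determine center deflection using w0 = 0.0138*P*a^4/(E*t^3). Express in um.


Step 1: Convert pressure to compatible units (E is in GPa, so P in GPa).
P = 9.4 kPa = 9.4e-6 GPa
Step 2: Compute numerator: 0.0138 * P * a^4.
a^4 = 879^4 = 596974114881
numerator = 0.0138 * 9.4e-6 * 596974114881 = 7.743948e+04
Step 3: Compute denominator: E * t^3 = 130 * 8^3 = 66560
Step 4: w0 = numerator / denominator = 7.743948e+04 / 66560 = 1.1635 um


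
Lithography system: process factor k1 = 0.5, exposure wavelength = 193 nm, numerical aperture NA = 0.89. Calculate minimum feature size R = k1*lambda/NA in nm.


Step 1: Identify values: k1 = 0.5, lambda = 193 nm, NA = 0.89
Step 2: R = k1 * lambda / NA
R = 0.5 * 193 / 0.89
R = 108.4 nm


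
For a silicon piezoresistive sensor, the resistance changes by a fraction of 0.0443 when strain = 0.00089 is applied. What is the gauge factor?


Step 1: Identify values.
dR/R = 0.0443, strain = 0.00089
Step 2: GF = (dR/R) / strain = 0.0443 / 0.00089
GF = 49.8


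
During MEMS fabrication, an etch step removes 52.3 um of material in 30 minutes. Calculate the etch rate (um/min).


Step 1: Etch rate = depth / time
Step 2: rate = 52.3 / 30
rate = 1.743 um/min


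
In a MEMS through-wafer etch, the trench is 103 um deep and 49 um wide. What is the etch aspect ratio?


Step 1: AR = depth / width
Step 2: AR = 103 / 49
AR = 2.1


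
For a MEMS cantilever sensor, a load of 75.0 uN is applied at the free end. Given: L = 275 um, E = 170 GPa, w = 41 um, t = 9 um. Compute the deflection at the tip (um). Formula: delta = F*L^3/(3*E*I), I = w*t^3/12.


Step 1: Calculate the second moment of area.
I = w * t^3 / 12 = 41 * 9^3 / 12 = 2490.75 um^4
Step 2: Convert E to consistent units (1 GPa = 1000 uN/um^2).
E = 170 GPa = 170000 uN/um^2
Step 3: Calculate tip deflection.
delta = F * L^3 / (3 * E * I)
delta = 75.0 * 275^3 / (3 * 170000 * 2490.75)
delta = 1.2279 um


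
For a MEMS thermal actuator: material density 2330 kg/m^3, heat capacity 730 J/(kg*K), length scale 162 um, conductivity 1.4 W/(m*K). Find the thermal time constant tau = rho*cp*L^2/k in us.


Step 1: Convert L to m: L = 162e-6 m
Step 2: L^2 = (162e-6)^2 = 2.6244e-08 m^2
Step 3: tau = 2330 * 730 * 2.6244e-08 / 1.4 = 3.188458543e-02 s
Step 4: Convert to microseconds (multiply by 1e6).
tau = 31884.585 us


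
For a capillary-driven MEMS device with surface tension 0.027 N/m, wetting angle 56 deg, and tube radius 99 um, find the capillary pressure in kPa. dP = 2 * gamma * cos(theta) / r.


Step 1: cos(56 deg) = 0.5592
Step 2: Convert r to m: r = 99e-6 m
Step 3: dP = 2 * 0.027 * 0.5592 / 99e-6 = 305.0 Pa
Step 4: Convert Pa to kPa (divide by 1000).
dP = 0.31 kPa


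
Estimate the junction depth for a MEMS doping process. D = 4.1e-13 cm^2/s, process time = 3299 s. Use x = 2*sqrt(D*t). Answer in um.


Step 1: Compute D*t = 4.1e-13 * 3299 = 1.35259e-09 cm^2
Step 2: sqrt(D*t) = 3.6778e-05 cm
Step 3: x = 2 * 3.6778e-05 cm = 7.3556e-05 cm
Step 4: Convert to um (1 cm = 1e4 um): x = 0.736 um


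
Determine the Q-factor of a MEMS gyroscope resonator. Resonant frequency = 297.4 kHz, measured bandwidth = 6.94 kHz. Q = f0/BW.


Step 1: Q = f0 / bandwidth
Step 2: Q = 297.4 / 6.94
Q = 42.9


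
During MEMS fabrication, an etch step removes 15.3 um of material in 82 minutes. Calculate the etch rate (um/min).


Step 1: Etch rate = depth / time
Step 2: rate = 15.3 / 82
rate = 0.187 um/min


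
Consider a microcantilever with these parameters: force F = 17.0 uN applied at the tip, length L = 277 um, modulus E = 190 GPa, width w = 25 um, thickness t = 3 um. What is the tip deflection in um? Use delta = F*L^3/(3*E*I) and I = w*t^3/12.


Step 1: Calculate the second moment of area.
I = w * t^3 / 12 = 25 * 3^3 / 12 = 56.25 um^4
Step 2: Convert E to consistent units (1 GPa = 1000 uN/um^2).
E = 190 GPa = 190000 uN/um^2
Step 3: Calculate tip deflection.
delta = F * L^3 / (3 * E * I)
delta = 17.0 * 277^3 / (3 * 190000 * 56.25)
delta = 11.2691 um


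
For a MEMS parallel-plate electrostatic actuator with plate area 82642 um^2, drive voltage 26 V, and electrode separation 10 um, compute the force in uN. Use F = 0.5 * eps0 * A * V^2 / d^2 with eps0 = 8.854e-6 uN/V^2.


Step 1: Identify parameters.
eps0 = 8.854e-6 uN/V^2, A = 82642 um^2, V = 26 V, d = 10 um
Step 2: Compute V^2 = 26^2 = 676
Step 3: Compute d^2 = 10^2 = 100
Step 4: F = 0.5 * 8.854e-6 * 82642 * 676 / 100
F = 2.473 uN


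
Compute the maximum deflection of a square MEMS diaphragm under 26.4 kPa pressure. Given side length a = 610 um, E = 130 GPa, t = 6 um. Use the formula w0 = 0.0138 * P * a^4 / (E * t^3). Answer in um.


Step 1: Convert pressure to compatible units (E is in GPa, so P in GPa).
P = 26.4 kPa = 26.4e-6 GPa
Step 2: Compute numerator: 0.0138 * P * a^4.
a^4 = 610^4 = 138458410000
numerator = 0.0138 * 26.4e-6 * 138458410000 = 5.044317e+04
Step 3: Compute denominator: E * t^3 = 130 * 6^3 = 28080
Step 4: w0 = numerator / denominator = 5.044317e+04 / 28080 = 1.7964 um


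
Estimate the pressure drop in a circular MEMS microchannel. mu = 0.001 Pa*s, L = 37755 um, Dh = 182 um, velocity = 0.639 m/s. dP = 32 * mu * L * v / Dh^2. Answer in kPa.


Step 1: Convert to SI: L = 37755e-6 m, Dh = 182e-6 m
Step 2: dP = 32 * 0.001 * 37755e-6 * 0.639 / (182e-6)^2
Step 3: dP = 23306.79 Pa
Step 4: Convert to kPa: dP = 23.31 kPa


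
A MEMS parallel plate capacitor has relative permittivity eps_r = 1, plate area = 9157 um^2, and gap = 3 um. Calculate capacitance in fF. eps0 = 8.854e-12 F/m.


Step 1: Convert area to m^2: A = 9157e-12 m^2
Step 2: Convert gap to m: d = 3e-6 m
Step 3: C = eps0 * eps_r * A / d
C = 8.854e-12 * 1 * 9157e-12 / 3e-6
Step 4: Convert to fF (multiply by 1e15).
C = 27.03 fF


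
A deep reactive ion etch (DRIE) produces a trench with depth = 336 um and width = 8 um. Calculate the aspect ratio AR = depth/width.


Step 1: AR = depth / width
Step 2: AR = 336 / 8
AR = 42.0


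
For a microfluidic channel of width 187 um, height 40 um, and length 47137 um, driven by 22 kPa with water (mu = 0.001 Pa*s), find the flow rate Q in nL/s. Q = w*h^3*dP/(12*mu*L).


Step 1: Convert all dimensions to SI (meters).
w = 187e-6 m, h = 40e-6 m, L = 47137e-6 m, dP = 22e3 Pa
Step 2: Q = w * h^3 * dP / (12 * mu * L)
Q = 187e-6 * (40e-6)^3 * 22e3 / (12 * 0.001 * 47137e-6) = 4.654801e-10 m^3/s
Step 3: Convert Q from m^3/s to nL/s (1 m^3 = 1e12 nL, so multiply by 1e12).
Q = 465.48 nL/s


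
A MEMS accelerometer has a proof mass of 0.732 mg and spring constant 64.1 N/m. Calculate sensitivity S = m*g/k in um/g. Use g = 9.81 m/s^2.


Step 1: Convert mass: m = 0.732 mg = 7.32e-07 kg
Step 2: S = m * g / k = 7.32e-07 * 9.81 / 64.1
Step 3: S = 1.12e-07 m/g
Step 4: Convert to um/g: S = 0.112 um/g


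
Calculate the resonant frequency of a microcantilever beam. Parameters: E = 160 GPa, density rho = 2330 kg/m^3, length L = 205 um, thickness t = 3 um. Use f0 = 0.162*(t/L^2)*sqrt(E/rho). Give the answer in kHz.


Step 1: Convert units to SI.
t_SI = 3e-6 m, L_SI = 205e-6 m
Step 2: Calculate sqrt(E/rho).
sqrt(160e9 / 2330) = 8286.71 m/s
Step 3: Compute f0.
f0 = 0.162 * 3e-6 / (205e-6)^2 * 8286.71 = 95832.0 Hz = 95.83 kHz


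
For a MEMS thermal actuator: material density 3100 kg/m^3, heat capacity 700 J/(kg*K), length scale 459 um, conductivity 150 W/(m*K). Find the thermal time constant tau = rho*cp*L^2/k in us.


Step 1: Convert L to m: L = 459e-6 m
Step 2: L^2 = (459e-6)^2 = 2.10681e-07 m^2
Step 3: tau = 3100 * 700 * 2.10681e-07 / 150 = 3.0478518e-03 s
Step 4: Convert to microseconds (multiply by 1e6).
tau = 3047.852 us


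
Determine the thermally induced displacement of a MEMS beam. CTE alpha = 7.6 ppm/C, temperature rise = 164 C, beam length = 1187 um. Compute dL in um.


Step 1: Convert CTE: alpha = 7.6 ppm/C = 7.6e-6 /C
Step 2: dL = 7.6e-6 * 164 * 1187
dL = 1.4795 um


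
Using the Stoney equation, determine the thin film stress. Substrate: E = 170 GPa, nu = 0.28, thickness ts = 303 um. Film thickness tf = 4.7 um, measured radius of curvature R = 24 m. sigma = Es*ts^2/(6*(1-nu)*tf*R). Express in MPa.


Step 1: Compute numerator: Es * ts^2 = 170 * 303^2 = 15607530 (GPa*um^2)
Step 2: Compute denominator (R in um): 6*(1-nu)*tf*R = 6*0.72*4.7*24e6 = 487296000.0 (um^2)
Step 3: sigma (GPa) = 15607530 / 487296000.0 = 3.2029e-02 GPa
Step 4: Convert to MPa (x1000): sigma = 32.0 MPa


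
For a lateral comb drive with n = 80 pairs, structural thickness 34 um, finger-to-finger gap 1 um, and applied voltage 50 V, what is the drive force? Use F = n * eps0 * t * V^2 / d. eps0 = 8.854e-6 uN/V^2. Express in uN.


Step 1: Parameters: n=80, eps0=8.854e-6 uN/V^2, t=34 um, V=50 V, d=1 um
Step 2: V^2 = 2500
Step 3: F = 80 * 8.854e-6 * 34 * 2500 / 1
F = 60.207 uN


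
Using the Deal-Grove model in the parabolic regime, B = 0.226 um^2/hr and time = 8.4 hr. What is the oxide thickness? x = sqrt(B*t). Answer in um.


Step 1: Compute B*t = 0.226 * 8.4 = 1.8984
Step 2: x = sqrt(1.8984)
x = 1.378 um


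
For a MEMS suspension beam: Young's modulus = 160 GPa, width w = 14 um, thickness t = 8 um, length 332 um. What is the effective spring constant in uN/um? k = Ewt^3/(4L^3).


Step 1: Convert E to consistent units (1 GPa = 1000 uN/um^2).
E = 160 GPa = 160000 uN/um^2
Step 2: Compute t^3 = 8^3 = 512
Step 3: Compute L^3 = 332^3 = 36594368
Step 4: k = 160000 * 14 * 512 / (4 * 36594368)
k = 7.8351 uN/um


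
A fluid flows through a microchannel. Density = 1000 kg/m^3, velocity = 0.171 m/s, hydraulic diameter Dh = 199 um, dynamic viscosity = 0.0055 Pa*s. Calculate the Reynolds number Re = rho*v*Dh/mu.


Step 1: Convert Dh to meters: Dh = 199e-6 m
Step 2: Re = rho * v * Dh / mu
Re = 1000 * 0.171 * 199e-6 / 0.0055
Re = 6.187


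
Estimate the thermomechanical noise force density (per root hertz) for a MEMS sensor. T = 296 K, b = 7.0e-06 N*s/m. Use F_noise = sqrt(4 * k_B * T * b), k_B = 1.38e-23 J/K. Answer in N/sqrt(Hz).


Step 1: Compute 4 * k_B * T * b
= 4 * 1.38e-23 * 296 * 7.0e-06
= 1.1437e-25 N^2/Hz
Step 2: F_noise = sqrt(1.1437e-25)
F_noise = 3.38e-13 N/sqrt(Hz)


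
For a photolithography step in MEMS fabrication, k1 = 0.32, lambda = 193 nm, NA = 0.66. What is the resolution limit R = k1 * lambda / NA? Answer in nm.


Step 1: Identify values: k1 = 0.32, lambda = 193 nm, NA = 0.66
Step 2: R = k1 * lambda / NA
R = 0.32 * 193 / 0.66
R = 93.6 nm


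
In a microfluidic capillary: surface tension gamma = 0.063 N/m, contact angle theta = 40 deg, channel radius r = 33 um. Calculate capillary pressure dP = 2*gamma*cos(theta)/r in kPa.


Step 1: cos(40 deg) = 0.766
Step 2: Convert r to m: r = 33e-6 m
Step 3: dP = 2 * 0.063 * 0.766 / 33e-6 = 2924.7 Pa
Step 4: Convert Pa to kPa (divide by 1000).
dP = 2.92 kPa


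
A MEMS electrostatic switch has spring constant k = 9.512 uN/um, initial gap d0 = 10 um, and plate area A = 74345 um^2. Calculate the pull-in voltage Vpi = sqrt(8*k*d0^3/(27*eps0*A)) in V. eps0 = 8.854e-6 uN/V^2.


Step 1: Compute numerator: 8 * k * d0^3 = 8 * 9.512 * 10^3 = 76096.0
Step 2: Compute denominator: 27 * eps0 * A = 27 * 8.854e-6 * 74345 = 17.772767
Step 3: Vpi = sqrt(76096.0 / 17.772767)
Vpi = 65.43 V


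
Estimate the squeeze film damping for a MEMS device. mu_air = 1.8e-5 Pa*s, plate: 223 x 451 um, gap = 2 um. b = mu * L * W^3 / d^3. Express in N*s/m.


Step 1: Convert to SI.
L = 223e-6 m, W = 451e-6 m, d = 2e-6 m
Step 2: W^3 = (451e-6)^3 = 9.17e-11 m^3
Step 3: d^3 = (2e-6)^3 = 8.00e-18 m^3
Step 4: b = 1.8e-5 * 223e-6 * 9.17e-11 / 8.00e-18
b = 4.60e-02 N*s/m


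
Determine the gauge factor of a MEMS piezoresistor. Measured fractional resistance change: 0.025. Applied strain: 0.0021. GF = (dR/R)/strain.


Step 1: Identify values.
dR/R = 0.025, strain = 0.0021
Step 2: GF = (dR/R) / strain = 0.025 / 0.0021
GF = 11.9


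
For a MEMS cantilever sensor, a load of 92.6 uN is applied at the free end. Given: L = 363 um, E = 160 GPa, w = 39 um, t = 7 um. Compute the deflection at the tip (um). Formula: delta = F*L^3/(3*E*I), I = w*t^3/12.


Step 1: Calculate the second moment of area.
I = w * t^3 / 12 = 39 * 7^3 / 12 = 1114.75 um^4
Step 2: Convert E to consistent units (1 GPa = 1000 uN/um^2).
E = 160 GPa = 160000 uN/um^2
Step 3: Calculate tip deflection.
delta = F * L^3 / (3 * E * I)
delta = 92.6 * 363^3 / (3 * 160000 * 1114.75)
delta = 8.2777 um


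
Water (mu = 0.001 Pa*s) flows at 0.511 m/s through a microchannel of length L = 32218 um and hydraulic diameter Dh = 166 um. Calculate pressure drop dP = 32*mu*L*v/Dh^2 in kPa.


Step 1: Convert to SI: L = 32218e-6 m, Dh = 166e-6 m
Step 2: dP = 32 * 0.001 * 32218e-6 * 0.511 / (166e-6)^2
Step 3: dP = 19118.48 Pa
Step 4: Convert to kPa: dP = 19.12 kPa


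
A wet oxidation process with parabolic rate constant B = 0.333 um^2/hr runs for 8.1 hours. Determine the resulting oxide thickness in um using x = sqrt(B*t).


Step 1: Compute B*t = 0.333 * 8.1 = 2.6973
Step 2: x = sqrt(2.6973)
x = 1.642 um


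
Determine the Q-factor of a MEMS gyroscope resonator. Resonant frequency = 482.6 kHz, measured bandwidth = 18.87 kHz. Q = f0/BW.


Step 1: Q = f0 / bandwidth
Step 2: Q = 482.6 / 18.87
Q = 25.6


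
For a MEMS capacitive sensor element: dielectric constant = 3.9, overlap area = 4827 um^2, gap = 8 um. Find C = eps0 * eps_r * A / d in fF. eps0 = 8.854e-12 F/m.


Step 1: Convert area to m^2: A = 4827e-12 m^2
Step 2: Convert gap to m: d = 8e-6 m
Step 3: C = eps0 * eps_r * A / d
C = 8.854e-12 * 3.9 * 4827e-12 / 8e-6
Step 4: Convert to fF (multiply by 1e15).
C = 20.83 fF


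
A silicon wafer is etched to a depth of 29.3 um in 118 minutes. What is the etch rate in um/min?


Step 1: Etch rate = depth / time
Step 2: rate = 29.3 / 118
rate = 0.248 um/min


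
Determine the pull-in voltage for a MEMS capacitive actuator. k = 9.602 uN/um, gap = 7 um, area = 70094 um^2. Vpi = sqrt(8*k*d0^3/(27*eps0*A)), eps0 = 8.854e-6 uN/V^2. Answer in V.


Step 1: Compute numerator: 8 * k * d0^3 = 8 * 9.602 * 7^3 = 26347.888
Step 2: Compute denominator: 27 * eps0 * A = 27 * 8.854e-6 * 70094 = 16.756531
Step 3: Vpi = sqrt(26347.888 / 16.756531)
Vpi = 39.65 V


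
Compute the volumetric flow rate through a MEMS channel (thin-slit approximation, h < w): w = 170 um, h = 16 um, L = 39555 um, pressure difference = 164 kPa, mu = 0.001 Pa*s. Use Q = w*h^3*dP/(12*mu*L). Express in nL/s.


Step 1: Convert all dimensions to SI (meters).
w = 170e-6 m, h = 16e-6 m, L = 39555e-6 m, dP = 164e3 Pa
Step 2: Q = w * h^3 * dP / (12 * mu * L)
Q = 170e-6 * (16e-6)^3 * 164e3 / (12 * 0.001 * 39555e-6) = 2.4058585e-10 m^3/s
Step 3: Convert Q from m^3/s to nL/s (1 m^3 = 1e12 nL, so multiply by 1e12).
Q = 240.586 nL/s


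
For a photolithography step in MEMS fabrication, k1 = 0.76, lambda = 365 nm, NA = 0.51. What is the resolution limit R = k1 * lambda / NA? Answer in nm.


Step 1: Identify values: k1 = 0.76, lambda = 365 nm, NA = 0.51
Step 2: R = k1 * lambda / NA
R = 0.76 * 365 / 0.51
R = 543.9 nm


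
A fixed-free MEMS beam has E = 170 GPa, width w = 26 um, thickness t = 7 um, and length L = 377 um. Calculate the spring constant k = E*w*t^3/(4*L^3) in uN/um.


Step 1: Convert E to consistent units (1 GPa = 1000 uN/um^2).
E = 170 GPa = 170000 uN/um^2
Step 2: Compute t^3 = 7^3 = 343
Step 3: Compute L^3 = 377^3 = 53582633
Step 4: k = 170000 * 26 * 343 / (4 * 53582633)
k = 7.0735 uN/um


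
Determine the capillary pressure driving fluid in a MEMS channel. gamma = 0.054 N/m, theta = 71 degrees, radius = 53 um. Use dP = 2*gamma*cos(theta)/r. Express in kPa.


Step 1: cos(71 deg) = 0.3256
Step 2: Convert r to m: r = 53e-6 m
Step 3: dP = 2 * 0.054 * 0.3256 / 53e-6 = 663.5 Pa
Step 4: Convert Pa to kPa (divide by 1000).
dP = 0.66 kPa


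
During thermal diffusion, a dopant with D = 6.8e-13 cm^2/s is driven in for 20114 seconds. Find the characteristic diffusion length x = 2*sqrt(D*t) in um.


Step 1: Compute D*t = 6.8e-13 * 20114 = 1.367752e-08 cm^2
Step 2: sqrt(D*t) = 1.16951e-04 cm
Step 3: x = 2 * 1.16951e-04 cm = 2.33902e-04 cm
Step 4: Convert to um (1 cm = 1e4 um): x = 2.339 um


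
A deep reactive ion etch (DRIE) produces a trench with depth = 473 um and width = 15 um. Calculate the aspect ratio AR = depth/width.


Step 1: AR = depth / width
Step 2: AR = 473 / 15
AR = 31.5


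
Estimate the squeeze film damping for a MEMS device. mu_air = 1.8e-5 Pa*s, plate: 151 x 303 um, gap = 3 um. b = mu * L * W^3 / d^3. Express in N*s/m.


Step 1: Convert to SI.
L = 151e-6 m, W = 303e-6 m, d = 3e-6 m
Step 2: W^3 = (303e-6)^3 = 2.78e-11 m^3
Step 3: d^3 = (3e-6)^3 = 2.70e-17 m^3
Step 4: b = 1.8e-5 * 151e-6 * 2.78e-11 / 2.70e-17
b = 2.80e-03 N*s/m


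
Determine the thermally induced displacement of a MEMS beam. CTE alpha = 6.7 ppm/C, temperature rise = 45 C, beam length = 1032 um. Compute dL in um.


Step 1: Convert CTE: alpha = 6.7 ppm/C = 6.7e-6 /C
Step 2: dL = 6.7e-6 * 45 * 1032
dL = 0.3111 um


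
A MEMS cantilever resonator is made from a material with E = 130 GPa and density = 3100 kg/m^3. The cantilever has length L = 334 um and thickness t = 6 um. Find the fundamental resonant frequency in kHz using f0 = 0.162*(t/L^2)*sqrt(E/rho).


Step 1: Convert units to SI.
t_SI = 6e-6 m, L_SI = 334e-6 m
Step 2: Calculate sqrt(E/rho).
sqrt(130e9 / 3100) = 6475.76 m/s
Step 3: Compute f0.
f0 = 0.162 * 6e-6 / (334e-6)^2 * 6475.76 = 56424.0 Hz = 56.42 kHz


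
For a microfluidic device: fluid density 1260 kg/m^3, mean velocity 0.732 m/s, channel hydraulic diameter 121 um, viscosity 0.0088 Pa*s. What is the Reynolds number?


Step 1: Convert Dh to meters: Dh = 121e-6 m
Step 2: Re = rho * v * Dh / mu
Re = 1260 * 0.732 * 121e-6 / 0.0088
Re = 12.682


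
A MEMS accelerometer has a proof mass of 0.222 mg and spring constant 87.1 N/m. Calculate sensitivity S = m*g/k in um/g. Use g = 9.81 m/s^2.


Step 1: Convert mass: m = 0.222 mg = 2.22e-07 kg
Step 2: S = m * g / k = 2.22e-07 * 9.81 / 87.1
Step 3: S = 2.50e-08 m/g
Step 4: Convert to um/g: S = 0.025 um/g


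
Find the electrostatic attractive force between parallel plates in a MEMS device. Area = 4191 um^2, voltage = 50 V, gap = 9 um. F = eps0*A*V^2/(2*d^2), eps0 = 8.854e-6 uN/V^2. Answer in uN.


Step 1: Identify parameters.
eps0 = 8.854e-6 uN/V^2, A = 4191 um^2, V = 50 V, d = 9 um
Step 2: Compute V^2 = 50^2 = 2500
Step 3: Compute d^2 = 9^2 = 81
Step 4: F = 0.5 * 8.854e-6 * 4191 * 2500 / 81
F = 0.573 uN


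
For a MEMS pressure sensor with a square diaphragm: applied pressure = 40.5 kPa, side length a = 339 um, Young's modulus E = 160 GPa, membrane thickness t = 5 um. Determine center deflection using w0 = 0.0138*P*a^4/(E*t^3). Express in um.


Step 1: Convert pressure to compatible units (E is in GPa, so P in GPa).
P = 40.5 kPa = 40.5e-6 GPa
Step 2: Compute numerator: 0.0138 * P * a^4.
a^4 = 339^4 = 13206836241
numerator = 0.0138 * 40.5e-6 * 13206836241 = 7.3813e+03
Step 3: Compute denominator: E * t^3 = 160 * 5^3 = 20000
Step 4: w0 = numerator / denominator = 7.3813e+03 / 20000 = 0.3691 um


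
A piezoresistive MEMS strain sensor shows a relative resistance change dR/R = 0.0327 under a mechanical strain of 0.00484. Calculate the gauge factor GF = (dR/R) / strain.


Step 1: Identify values.
dR/R = 0.0327, strain = 0.00484
Step 2: GF = (dR/R) / strain = 0.0327 / 0.00484
GF = 6.8


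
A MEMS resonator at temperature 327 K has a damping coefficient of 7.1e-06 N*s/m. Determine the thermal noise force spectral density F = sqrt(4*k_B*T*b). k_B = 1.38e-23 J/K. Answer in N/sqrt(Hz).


Step 1: Compute 4 * k_B * T * b
= 4 * 1.38e-23 * 327 * 7.1e-06
= 1.2816e-25 N^2/Hz
Step 2: F_noise = sqrt(1.2816e-25)
F_noise = 3.58e-13 N/sqrt(Hz)


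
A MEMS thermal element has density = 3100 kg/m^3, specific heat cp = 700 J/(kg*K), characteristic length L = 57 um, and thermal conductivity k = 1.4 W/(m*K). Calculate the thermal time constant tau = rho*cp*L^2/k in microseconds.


Step 1: Convert L to m: L = 57e-6 m
Step 2: L^2 = (57e-6)^2 = 3.249e-09 m^2
Step 3: tau = 3100 * 700 * 3.249e-09 / 1.4 = 5.03595e-03 s
Step 4: Convert to microseconds (multiply by 1e6).
tau = 5035.95 us


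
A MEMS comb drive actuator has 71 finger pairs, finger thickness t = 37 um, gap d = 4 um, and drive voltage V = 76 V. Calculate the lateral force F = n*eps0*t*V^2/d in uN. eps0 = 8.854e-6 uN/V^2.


Step 1: Parameters: n=71, eps0=8.854e-6 uN/V^2, t=37 um, V=76 V, d=4 um
Step 2: V^2 = 5776
Step 3: F = 71 * 8.854e-6 * 37 * 5776 / 4
F = 33.587 uN


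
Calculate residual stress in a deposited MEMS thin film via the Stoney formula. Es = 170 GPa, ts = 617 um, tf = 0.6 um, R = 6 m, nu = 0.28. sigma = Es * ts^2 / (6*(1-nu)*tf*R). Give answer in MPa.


Step 1: Compute numerator: Es * ts^2 = 170 * 617^2 = 64717130 (GPa*um^2)
Step 2: Compute denominator (R in um): 6*(1-nu)*tf*R = 6*0.72*0.6*6e6 = 15552000.0 (um^2)
Step 3: sigma (GPa) = 64717130 / 15552000.0 = 4.161338e+00 GPa
Step 4: Convert to MPa (x1000): sigma = 4161.3 MPa
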